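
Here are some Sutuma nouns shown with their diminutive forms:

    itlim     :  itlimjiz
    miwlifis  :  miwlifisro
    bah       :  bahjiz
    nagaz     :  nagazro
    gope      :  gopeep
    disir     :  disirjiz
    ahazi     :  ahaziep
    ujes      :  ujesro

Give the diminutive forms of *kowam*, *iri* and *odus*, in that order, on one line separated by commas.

kowamjiz, iriep, odusro

The suffix is conditioned by the final sound: -ro when the stem ends in a sibilant (*miwlifis*, *nagaz*, *ujes*); -jiz when the stem ends in a non-sibilant consonant (*itlim*, *bah*, *disir*); -ep when the stem ends in a vowel (*gope*, *ahazi*).
*kowam* — final sound /m/ (a non-sibilant consonant) → -jiz → *kowamjiz*.
*iri* — final sound /i/ (a vowel) → -ep → *iriep*.
*odus*: final sound = /s/, a sibilant → -ro → *odusro*.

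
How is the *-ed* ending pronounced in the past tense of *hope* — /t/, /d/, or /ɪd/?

The stem *hope* ends in a voiceless consonant other than /t/.
The -ed suffix is realized as /ɪd/ after /t, d/; as /t/ after other voiceless consonants; and as /d/ after other voiced sounds.
So -ed on *hope* is pronounced /t/.

/t/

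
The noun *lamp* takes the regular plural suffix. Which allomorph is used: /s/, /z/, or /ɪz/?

The stem *lamp* ends in a voiceless non-sibilant consonant.
The plural suffix surfaces as /ɪz/ after sibilants, /s/ after other voiceless consonants, and /z/ after other voiced sounds.
So the plural -s on *lamp* is pronounced /s/.

/s/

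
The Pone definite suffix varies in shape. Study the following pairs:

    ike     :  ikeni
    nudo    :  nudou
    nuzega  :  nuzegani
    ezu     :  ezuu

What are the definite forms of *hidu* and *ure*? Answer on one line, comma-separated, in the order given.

hiduu, ureni

The alternation tracks the last vowel of the stem — -u when the last vowel of the stem is a rounded vowel (*nudo*, *ezu*); -ni when the last vowel of the stem is an unrounded vowel (*ike*, *nuzega*).
*hidu* — last vowel /u/ (a rounded vowel) → -u → *hiduu*.
*ure* — last vowel /e/ (an unrounded vowel) → -ni → *ureni*.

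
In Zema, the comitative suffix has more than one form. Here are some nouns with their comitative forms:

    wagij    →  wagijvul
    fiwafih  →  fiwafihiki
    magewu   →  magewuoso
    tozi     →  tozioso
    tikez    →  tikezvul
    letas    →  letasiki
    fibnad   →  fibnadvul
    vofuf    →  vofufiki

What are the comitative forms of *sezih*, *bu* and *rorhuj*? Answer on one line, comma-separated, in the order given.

sezihiki, buoso, rorhujvul

The alternation tracks the final sound of the stem — -iki when the stem ends in a voiceless consonant (*fiwafih*, *letas*, *vofuf*); -vul when the stem ends in a voiced consonant (*wagij*, *tikez*, *fibnad*); -oso when the stem ends in a vowel (*magewu*, *tozi*).
The final sound of *sezih* is /h/, which is a voiceless consonant, so the suffix is -iki, giving *sezihiki*.
Since the final sound of *bu* is /u/ (a vowel), it takes -oso, giving *buoso*.
Since the final sound of *rorhuj* is /j/ (a voiced consonant), it takes -vul, giving *rorhujvul*.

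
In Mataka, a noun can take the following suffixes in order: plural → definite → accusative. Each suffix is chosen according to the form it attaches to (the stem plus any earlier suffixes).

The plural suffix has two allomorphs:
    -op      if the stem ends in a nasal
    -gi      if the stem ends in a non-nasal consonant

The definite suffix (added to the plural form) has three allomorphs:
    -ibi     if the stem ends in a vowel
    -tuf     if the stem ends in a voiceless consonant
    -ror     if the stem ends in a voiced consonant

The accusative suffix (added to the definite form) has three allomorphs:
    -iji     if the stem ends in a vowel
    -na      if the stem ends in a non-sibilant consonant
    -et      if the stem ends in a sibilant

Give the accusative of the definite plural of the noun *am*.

amoptufna

*am* — final consonant /m/ (a nasal) → -op → *amop*.
The plural form *amop* — final sound /p/ (a voiceless consonant) → -tuf → *amoptuf*.
The definite form *amoptuf* — final sound /f/ (a non-sibilant consonant) → -na → *amoptufna*.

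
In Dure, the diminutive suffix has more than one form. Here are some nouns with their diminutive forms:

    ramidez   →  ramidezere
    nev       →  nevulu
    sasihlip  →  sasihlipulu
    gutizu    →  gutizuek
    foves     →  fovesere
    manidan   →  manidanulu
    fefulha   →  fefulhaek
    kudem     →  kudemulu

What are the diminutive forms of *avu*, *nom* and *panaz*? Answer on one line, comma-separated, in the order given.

avuek, nomulu, panazere

The pattern is sibilance of the final sound: -ere when the stem ends in a sibilant (*ramidez*, *foves*); -ulu when the stem ends in a non-sibilant consonant (*nev*, *sasihlip*, *manidan*, *kudem*); -ek when the stem ends in a vowel (*gutizu*, *fefulha*).
Since the final sound of *avu* is /u/ (a vowel), it takes -ek, giving *avuek*.
*nom*: final sound = /m/, a non-sibilant consonant → -ulu → *nomulu*.
*panaz*: final sound = /z/, a sibilant → -ere → *panazere*.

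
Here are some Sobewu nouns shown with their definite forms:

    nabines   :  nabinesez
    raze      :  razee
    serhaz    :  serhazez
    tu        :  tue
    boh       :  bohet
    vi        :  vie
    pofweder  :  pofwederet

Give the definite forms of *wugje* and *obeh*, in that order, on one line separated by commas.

wugjee, obehet

The suffix is conditioned by the final sound: -ez when the stem ends in a sibilant (*nabines*, *serhaz*); -et when the stem ends in a non-sibilant consonant (*boh*, *pofweder*); -e when the stem ends in a vowel (*raze*, *tu*, *vi*).
Since the final sound of *wugje* is /e/ (a vowel), it takes -e, giving *wugjee*.
*obeh* — final sound /h/ (a non-sibilant consonant) → -et → *obehet*.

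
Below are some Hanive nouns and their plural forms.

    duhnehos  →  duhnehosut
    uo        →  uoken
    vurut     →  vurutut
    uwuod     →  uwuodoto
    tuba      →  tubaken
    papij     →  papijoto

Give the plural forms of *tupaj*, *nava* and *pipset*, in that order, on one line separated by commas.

tupajoto, navaken, pipsetut

Looking at the final sound of each stem: -ut when the stem ends in a voiceless consonant (*duhnehos*, *vurut*); -oto when the stem ends in a voiced consonant (*uwuod*, *papij*); -ken when the stem ends in a vowel (*uo*, *tuba*).
*tupaj* — final sound /j/ (a voiced consonant) → -oto → *tupajoto*.
The final sound of *nava* is /a/, which is a vowel, so the suffix is -ken, giving *navaken*.
The final sound of *pipset* is /t/, which is a voiceless consonant, so the suffix is -ut, giving *pipsetut*.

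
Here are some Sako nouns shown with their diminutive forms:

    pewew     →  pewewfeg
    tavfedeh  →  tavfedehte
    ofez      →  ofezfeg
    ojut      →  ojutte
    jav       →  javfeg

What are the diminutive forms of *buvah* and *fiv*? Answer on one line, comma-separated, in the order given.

The pattern is voicing of the final consonant: -te when the stem ends in a voiceless consonant (*tavfedeh*, *ojut*); -feg when the stem ends in a voiced consonant (*pewew*, *ofez*, *jav*).
The final consonant of *buvah* is /h/, which is voiceless, so the suffix is -te, giving *buvahte*.
*fiv*: final consonant = /v/, voiced → -feg → *fivfeg*.

buvahte, fivfeg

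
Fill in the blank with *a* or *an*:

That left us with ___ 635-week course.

The indefinite article is chosen by the initial *sound* of the following word, not its spelling.
The number *635* is spoken "six hundred …", beginning with /sɪks/ — a consonant sound.
So the article is *a*: That left us with a 635-week course.

a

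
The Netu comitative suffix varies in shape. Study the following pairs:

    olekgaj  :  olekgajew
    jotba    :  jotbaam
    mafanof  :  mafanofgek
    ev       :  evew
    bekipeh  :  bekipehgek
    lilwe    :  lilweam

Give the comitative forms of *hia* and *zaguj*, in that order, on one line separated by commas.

hiaam, zagujew

The suffix is conditioned by the final sound: -gek when the stem ends in a voiceless consonant (*mafanof*, *bekipeh*); -ew when the stem ends in a voiced consonant (*olekgaj*, *ev*); -am when the stem ends in a vowel (*jotba*, *lilwe*).
*hia* — final sound /a/ (a vowel) → -am → *hiaam*.
*zaguj*: final sound = /j/, a voiced consonant → -ew → *zagujew*.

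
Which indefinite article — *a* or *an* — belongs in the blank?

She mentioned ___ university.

The indefinite article is chosen by the initial *sound* of the following word, not its spelling.
*university* begins with the sound /juː/ (u pronounced /juː/) — a consonant sound.
So the article is *a*: She mentioned a university.

a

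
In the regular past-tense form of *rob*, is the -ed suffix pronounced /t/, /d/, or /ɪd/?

The stem *rob* ends in a voiced sound other than /d/.
The -ed suffix is realized as /ɪd/ after /t, d/; as /t/ after other voiceless consonants; and as /d/ after other voiced sounds.
So -ed on *rob* is pronounced /d/.

/d/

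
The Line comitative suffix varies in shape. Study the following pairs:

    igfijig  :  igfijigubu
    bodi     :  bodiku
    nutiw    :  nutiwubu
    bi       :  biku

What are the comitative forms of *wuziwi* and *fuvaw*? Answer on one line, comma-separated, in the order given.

Looking at the final sound of each stem: -ubu when the stem ends in a consonant (*igfijig*, *nutiw*); -ku when the stem ends in a vowel (*bodi*, *bi*).
*wuziwi* — final sound /i/ (a vowel) → -ku → *wuziwiku*.
Since the final sound of *fuvaw* is /w/ (a consonant), it takes -ubu, giving *fuvawubu*.

wuziwiku, fuvawubu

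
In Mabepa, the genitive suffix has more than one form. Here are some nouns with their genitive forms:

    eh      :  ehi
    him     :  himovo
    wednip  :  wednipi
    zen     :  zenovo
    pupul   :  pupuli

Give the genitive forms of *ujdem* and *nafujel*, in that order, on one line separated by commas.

ujdemovo, nafujeli

Looking at the final consonant of each stem: -ovo when the stem ends in a nasal (*him*, *zen*); -i when the stem ends in a non-nasal consonant (*eh*, *wednip*, *pupul*).
*ujdem* — final consonant /m/ (a nasal) → -ovo → *ujdemovo*.
*nafujel*: final consonant = /l/, non-nasal → -i → *nafujeli*.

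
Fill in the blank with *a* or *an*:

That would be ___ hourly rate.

an

The indefinite article is chosen by the initial *sound* of the following word, not its spelling.
*hourly* begins with the sound /aʊ/ (silent h) — a vowel sound.
So the article is *an*: That would be an hourly rate.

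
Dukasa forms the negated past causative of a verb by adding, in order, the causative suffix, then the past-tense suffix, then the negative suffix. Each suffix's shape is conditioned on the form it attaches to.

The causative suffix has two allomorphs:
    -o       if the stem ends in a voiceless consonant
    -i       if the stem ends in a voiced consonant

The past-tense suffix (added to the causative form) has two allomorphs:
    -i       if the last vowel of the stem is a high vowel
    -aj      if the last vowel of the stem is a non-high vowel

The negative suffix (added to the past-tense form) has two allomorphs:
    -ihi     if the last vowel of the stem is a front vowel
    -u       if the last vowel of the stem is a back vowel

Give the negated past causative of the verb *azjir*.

azjiriiihi

Since the final consonant of *azjir* is /r/ (voiced), it takes -i, giving *azjiri*.
Since the last vowel of the causative form *azjiri* is /i/ (a high vowel), it takes -i, giving *azjirii*.
The past-tense form *azjirii* — last vowel /i/ (a front vowel) → -ihi → *azjiriiihi*.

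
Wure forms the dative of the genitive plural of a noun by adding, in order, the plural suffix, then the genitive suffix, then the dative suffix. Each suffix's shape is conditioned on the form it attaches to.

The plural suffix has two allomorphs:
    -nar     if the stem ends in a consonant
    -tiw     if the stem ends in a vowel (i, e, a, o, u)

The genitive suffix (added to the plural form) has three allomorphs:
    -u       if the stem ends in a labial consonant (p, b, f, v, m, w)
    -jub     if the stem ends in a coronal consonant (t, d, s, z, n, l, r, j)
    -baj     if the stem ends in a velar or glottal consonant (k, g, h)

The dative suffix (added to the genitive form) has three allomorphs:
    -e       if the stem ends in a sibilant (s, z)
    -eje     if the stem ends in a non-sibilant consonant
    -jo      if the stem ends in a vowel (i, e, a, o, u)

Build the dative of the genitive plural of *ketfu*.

*ketfu*: final sound = /u/, a vowel → -tiw → *ketfutiw*.
Since the final consonant of the plural form *ketfutiw* is /w/ (labial), it takes -u, giving *ketfutiwu*.
The genitive form *ketfutiwu*: final sound = /u/, a vowel → -jo → *ketfutiwujo*.

ketfutiwujo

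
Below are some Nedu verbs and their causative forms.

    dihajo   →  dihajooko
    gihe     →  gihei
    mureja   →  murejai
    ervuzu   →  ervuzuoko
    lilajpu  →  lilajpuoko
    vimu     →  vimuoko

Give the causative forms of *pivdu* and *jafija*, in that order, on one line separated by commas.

Looking at the last vowel of each stem: -oko when the last vowel of the stem is a rounded vowel (*dihajo*, *ervuzu*, *lilajpu*, *vimu*); -i when the last vowel of the stem is an unrounded vowel (*gihe*, *mureja*).
*pivdu*: last vowel = /u/, a rounded vowel → -oko → *pivduoko*.
Since the last vowel of *jafija* is /a/ (an unrounded vowel), it takes -i, giving *jafijai*.

pivduoko, jafijai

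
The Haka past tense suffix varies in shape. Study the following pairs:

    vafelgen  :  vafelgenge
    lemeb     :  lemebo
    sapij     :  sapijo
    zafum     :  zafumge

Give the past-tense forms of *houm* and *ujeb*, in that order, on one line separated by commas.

Looking at the final consonant of each stem: -ge when the stem ends in a nasal (*vafelgen*, *zafum*); -o when the stem ends in a non-nasal consonant (*lemeb*, *sapij*).
*houm* — final consonant /m/ (a nasal) → -ge → *houmge*.
Since the final consonant of *ujeb* is /b/ (non-nasal), it takes -o, giving *ujebo*.

houmge, ujebo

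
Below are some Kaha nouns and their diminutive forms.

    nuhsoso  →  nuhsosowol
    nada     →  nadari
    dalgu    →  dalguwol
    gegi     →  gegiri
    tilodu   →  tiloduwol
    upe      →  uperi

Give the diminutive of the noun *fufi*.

The pattern is rounding harmony: -wol when the last vowel of the stem is a rounded vowel (*nuhsoso*, *dalgu*, *tilodu*); -ri when the last vowel of the stem is an unrounded vowel (*nada*, *gegi*, *upe*).
Since the last vowel of *fufi* is /i/ (an unrounded vowel), it takes -ri, giving *fufiri*.

fufiri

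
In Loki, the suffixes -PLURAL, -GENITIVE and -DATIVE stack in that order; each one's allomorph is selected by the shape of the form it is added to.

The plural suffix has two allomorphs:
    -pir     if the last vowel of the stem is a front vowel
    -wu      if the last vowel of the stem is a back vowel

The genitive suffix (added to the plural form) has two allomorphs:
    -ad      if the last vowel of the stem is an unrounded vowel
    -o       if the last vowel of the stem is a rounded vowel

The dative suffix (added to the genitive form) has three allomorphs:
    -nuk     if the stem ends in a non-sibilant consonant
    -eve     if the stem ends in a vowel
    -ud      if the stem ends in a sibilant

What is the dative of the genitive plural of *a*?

awuoeve

The last vowel of *a* is /a/, which is a back vowel, so the plural suffix is -wu, giving *awu*.
The last vowel of the plural form *awu* is /u/, which is a rounded vowel, so the genitive suffix is -o, giving *awuo*.
The final sound of the genitive form *awuo* is /o/, which is a vowel, so the dative suffix is -eve, giving *awuoeve*.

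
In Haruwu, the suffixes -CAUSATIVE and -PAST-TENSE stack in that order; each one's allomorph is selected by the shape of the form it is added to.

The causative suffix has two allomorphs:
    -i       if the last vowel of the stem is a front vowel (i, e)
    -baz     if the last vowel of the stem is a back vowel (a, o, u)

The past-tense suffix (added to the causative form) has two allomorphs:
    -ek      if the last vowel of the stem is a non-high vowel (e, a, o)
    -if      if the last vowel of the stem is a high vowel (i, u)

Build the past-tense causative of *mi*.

miiif

*mi* — last vowel /i/ (a front vowel) → -i → *mii*.
The causative form *mii*: last vowel = /i/, a high vowel → -if → *miiif*.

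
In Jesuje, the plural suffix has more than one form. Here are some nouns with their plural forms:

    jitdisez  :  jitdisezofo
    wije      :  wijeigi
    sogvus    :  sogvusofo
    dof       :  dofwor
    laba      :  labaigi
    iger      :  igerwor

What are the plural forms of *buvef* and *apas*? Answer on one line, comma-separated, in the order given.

buvefwor, apasofo

Looking at the final sound of each stem: -ofo when the stem ends in a sibilant (*jitdisez*, *sogvus*); -wor when the stem ends in a non-sibilant consonant (*dof*, *iger*); -igi when the stem ends in a vowel (*wije*, *laba*).
Since the final sound of *buvef* is /f/ (a non-sibilant consonant), it takes -wor, giving *buvefwor*.
*apas* — final sound /s/ (a sibilant) → -ofo → *apasofo*.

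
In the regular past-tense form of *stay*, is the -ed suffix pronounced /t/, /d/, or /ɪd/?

The stem *stay* ends in a voiced sound other than /d/.
The -ed suffix is realized as /ɪd/ after /t, d/; as /t/ after other voiceless consonants; and as /d/ after other voiced sounds.
So -ed on *stay* is pronounced /d/.

/d/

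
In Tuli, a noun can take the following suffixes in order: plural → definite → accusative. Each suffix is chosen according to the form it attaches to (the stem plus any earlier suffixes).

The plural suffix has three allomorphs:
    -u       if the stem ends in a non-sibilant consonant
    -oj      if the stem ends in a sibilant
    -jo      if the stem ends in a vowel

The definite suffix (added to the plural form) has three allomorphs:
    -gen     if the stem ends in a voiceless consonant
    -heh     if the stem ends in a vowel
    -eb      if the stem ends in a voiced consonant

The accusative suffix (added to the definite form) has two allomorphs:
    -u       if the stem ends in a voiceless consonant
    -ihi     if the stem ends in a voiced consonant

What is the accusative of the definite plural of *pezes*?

pezesojebihi

*pezes*: final sound = /s/, a sibilant → -oj → *pezesoj*.
The final sound of the plural form *pezesoj* is /j/, which is a voiced consonant, so the definite suffix is -eb, giving *pezesojeb*.
The definite form *pezesojeb*: final consonant = /b/, voiced → -ihi → *pezesojebihi*.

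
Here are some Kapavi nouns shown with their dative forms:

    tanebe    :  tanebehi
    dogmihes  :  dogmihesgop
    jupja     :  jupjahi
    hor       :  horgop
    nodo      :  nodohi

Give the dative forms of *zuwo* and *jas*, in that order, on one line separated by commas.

Looking at the final sound of each stem: -gop when the stem ends in a consonant (*dogmihes*, *hor*); -hi when the stem ends in a vowel (*tanebe*, *jupja*, *nodo*).
Since the final sound of *zuwo* is /o/ (a vowel), it takes -hi, giving *zuwohi*.
*jas*: final sound = /s/, a consonant → -gop → *jasgop*.

zuwohi, jasgop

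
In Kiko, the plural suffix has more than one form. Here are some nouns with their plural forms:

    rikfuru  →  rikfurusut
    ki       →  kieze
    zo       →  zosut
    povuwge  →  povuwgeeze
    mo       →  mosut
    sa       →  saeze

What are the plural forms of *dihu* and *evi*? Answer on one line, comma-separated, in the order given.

dihusut, evieze

The suffix is conditioned by the last vowel: -sut when the last vowel of the stem is a rounded vowel (*rikfuru*, *zo*, *mo*); -eze when the last vowel of the stem is an unrounded vowel (*ki*, *povuwge*, *sa*).
The last vowel of *dihu* is /u/, which is a rounded vowel, so the suffix is -sut, giving *dihusut*.
*evi* — last vowel /i/ (an unrounded vowel) → -eze → *evieze*.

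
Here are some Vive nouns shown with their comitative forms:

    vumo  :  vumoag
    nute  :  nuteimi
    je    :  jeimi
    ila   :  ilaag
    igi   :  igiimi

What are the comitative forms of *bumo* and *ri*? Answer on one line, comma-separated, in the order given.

bumoag, riimi

Looking at the last vowel of each stem: -imi when the last vowel of the stem is a front vowel (*nute*, *je*, *igi*); -ag when the last vowel of the stem is a back vowel (*vumo*, *ila*).
*bumo*: last vowel = /o/, a back vowel → -ag → *bumoag*.
The last vowel of *ri* is /i/, which is a front vowel, so the suffix is -imi, giving *riimi*.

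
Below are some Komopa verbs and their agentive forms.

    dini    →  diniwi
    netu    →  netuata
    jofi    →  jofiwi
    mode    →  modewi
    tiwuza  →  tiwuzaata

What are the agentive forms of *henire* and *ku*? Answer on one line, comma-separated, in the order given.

henirewi, kuata

The suffix is conditioned by the last vowel: -wi when the last vowel of the stem is a front vowel (*dini*, *jofi*, *mode*); -ata when the last vowel of the stem is a back vowel (*netu*, *tiwuza*).
*henire*: last vowel = /e/, a front vowel → -wi → *henirewi*.
*ku* — last vowel /u/ (a back vowel) → -ata → *kuata*.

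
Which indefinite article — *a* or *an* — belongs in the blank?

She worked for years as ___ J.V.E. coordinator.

The indefinite article is chosen by the initial *sound* of the following word, not its spelling.
The initialism *J.V.E.* is read letter by letter; the first letter, J, is pronounced /dʒeɪ/, which begins with a consonant sound.
So the article is *a*: She worked for years as a J.V.E. coordinator.

a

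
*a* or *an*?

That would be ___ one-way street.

The indefinite article is chosen by the initial *sound* of the following word, not its spelling.
*one-way* begins with the sound /wʌ/ (*one* pronounced /wʌn/) — a consonant sound.
So the article is *a*: That would be a one-way street.

a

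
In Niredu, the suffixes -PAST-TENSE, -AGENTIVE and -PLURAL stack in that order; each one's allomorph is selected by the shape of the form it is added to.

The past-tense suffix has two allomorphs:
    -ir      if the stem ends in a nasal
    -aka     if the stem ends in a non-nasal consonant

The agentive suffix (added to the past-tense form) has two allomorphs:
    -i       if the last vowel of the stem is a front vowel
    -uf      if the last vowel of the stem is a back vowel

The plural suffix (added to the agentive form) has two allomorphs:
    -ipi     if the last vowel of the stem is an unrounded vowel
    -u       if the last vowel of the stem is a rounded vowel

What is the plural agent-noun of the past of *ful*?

fulakaufu

Since the final consonant of *ful* is /l/ (non-nasal), it takes -aka, giving *fulaka*.
The past-tense form *fulaka*: last vowel = /a/, a back vowel → -uf → *fulakauf*.
The last vowel of the agentive form *fulakauf* is /u/, which is a rounded vowel, so the plural suffix is -u, giving *fulakaufu*.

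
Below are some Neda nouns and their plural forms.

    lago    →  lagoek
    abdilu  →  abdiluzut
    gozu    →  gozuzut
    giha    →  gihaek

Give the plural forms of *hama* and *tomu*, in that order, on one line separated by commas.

The suffix is conditioned by the last vowel: -zut when the last vowel of the stem is a high vowel (*abdilu*, *gozu*); -ek when the last vowel of the stem is a non-high vowel (*lago*, *giha*).
*hama*: last vowel = /a/, a non-high vowel → -ek → *hamaek*.
*tomu* — last vowel /u/ (a high vowel) → -zut → *tomuzut*.

hamaek, tomuzut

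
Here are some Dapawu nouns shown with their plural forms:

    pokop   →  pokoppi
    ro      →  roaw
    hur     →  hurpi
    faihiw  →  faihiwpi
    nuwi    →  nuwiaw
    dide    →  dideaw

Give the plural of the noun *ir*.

irpi

The suffix is conditioned by the final sound: -pi when the stem ends in a consonant (*pokop*, *hur*, *faihiw*); -aw when the stem ends in a vowel (*ro*, *nuwi*, *dide*).
The final sound of *ir* is /r/, which is a consonant, so the suffix is -pi, giving *irpi*.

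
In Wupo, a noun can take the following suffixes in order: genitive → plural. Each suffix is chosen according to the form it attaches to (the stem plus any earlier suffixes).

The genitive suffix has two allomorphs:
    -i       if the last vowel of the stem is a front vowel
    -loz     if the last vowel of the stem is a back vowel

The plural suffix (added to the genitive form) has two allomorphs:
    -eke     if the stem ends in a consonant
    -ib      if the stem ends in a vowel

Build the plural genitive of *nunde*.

nundeiib

Since the last vowel of *nunde* is /e/ (a front vowel), it takes -i, giving *nundei*.
Since the final sound of the genitive form *nundei* is /i/ (a vowel), it takes -ib, giving *nundeiib*.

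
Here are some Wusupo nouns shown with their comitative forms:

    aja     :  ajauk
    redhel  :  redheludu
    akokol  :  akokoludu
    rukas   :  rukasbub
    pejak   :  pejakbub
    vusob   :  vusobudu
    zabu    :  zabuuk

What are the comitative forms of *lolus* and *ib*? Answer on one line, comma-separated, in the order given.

lolusbub, ibudu

The pattern is voicing of the final sound: -bub when the stem ends in a voiceless consonant (*rukas*, *pejak*); -udu when the stem ends in a voiced consonant (*redhel*, *akokol*, *vusob*); -uk when the stem ends in a vowel (*aja*, *zabu*).
The final sound of *lolus* is /s/, which is a voiceless consonant, so the suffix is -bub, giving *lolusbub*.
The final sound of *ib* is /b/, which is a voiced consonant, so the suffix is -udu, giving *ibudu*.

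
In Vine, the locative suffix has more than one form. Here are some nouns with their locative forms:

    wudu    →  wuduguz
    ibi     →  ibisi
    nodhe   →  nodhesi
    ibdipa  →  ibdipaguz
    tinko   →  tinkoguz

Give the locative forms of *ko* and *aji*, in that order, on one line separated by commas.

koguz, ajisi

The alternation tracks the last vowel of the stem — -si when the last vowel of the stem is a front vowel (*ibi*, *nodhe*); -guz when the last vowel of the stem is a back vowel (*wudu*, *ibdipa*, *tinko*).
*ko*: last vowel = /o/, a back vowel → -guz → *koguz*.
Since the last vowel of *aji* is /i/ (a front vowel), it takes -si, giving *ajisi*.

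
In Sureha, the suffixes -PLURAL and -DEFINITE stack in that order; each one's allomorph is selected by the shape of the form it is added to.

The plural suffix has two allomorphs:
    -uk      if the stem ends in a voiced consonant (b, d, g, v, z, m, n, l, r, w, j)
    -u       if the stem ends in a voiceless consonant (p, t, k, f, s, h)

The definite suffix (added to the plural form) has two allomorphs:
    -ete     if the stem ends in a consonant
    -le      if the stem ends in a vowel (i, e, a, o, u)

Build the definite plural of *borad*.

*borad*: final consonant = /d/, voiced → -uk → *boraduk*.
The plural form *boraduk*: final sound = /k/, a consonant → -ete → *boradukete*.

boradukete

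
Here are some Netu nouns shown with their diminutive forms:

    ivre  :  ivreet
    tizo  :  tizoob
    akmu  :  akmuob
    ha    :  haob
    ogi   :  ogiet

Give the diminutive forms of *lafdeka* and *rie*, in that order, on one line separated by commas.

lafdekaob, rieet

The alternation tracks the last vowel of the stem — -et when the last vowel of the stem is a front vowel (*ivre*, *ogi*); -ob when the last vowel of the stem is a back vowel (*tizo*, *akmu*, *ha*).
The last vowel of *lafdeka* is /a/, which is a back vowel, so the suffix is -ob, giving *lafdekaob*.
*rie* — last vowel /e/ (a front vowel) → -et → *rieet*.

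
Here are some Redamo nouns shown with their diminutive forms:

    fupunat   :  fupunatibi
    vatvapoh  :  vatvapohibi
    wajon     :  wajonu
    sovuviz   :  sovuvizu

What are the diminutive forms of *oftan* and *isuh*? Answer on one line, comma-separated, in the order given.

oftanu, isuhibi

The pattern is voicing of the final consonant: -ibi when the stem ends in a voiceless consonant (*fupunat*, *vatvapoh*); -u when the stem ends in a voiced consonant (*wajon*, *sovuviz*).
*oftan* — final consonant /n/ (voiced) → -u → *oftanu*.
Since the final consonant of *isuh* is /h/ (voiceless), it takes -ibi, giving *isuhibi*.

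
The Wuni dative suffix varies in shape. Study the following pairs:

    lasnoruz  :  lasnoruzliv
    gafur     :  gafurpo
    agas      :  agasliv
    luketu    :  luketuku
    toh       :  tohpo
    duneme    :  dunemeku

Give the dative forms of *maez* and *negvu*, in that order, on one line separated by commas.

maezliv, negvuku

The alternation tracks the final sound of the stem — -liv when the stem ends in a sibilant (*lasnoruz*, *agas*); -po when the stem ends in a non-sibilant consonant (*gafur*, *toh*); -ku when the stem ends in a vowel (*luketu*, *duneme*).
The final sound of *maez* is /z/, which is a sibilant, so the suffix is -liv, giving *maezliv*.
*negvu*: final sound = /u/, a vowel → -ku → *negvuku*.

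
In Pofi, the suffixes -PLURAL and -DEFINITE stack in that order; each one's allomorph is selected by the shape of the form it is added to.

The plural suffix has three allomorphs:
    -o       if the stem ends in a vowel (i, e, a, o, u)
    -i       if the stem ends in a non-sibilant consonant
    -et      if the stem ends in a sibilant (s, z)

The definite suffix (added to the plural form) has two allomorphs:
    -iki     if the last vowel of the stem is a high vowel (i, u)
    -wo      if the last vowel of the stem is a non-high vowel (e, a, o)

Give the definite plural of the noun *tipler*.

tipleriiki

Since the final sound of *tipler* is /r/ (a non-sibilant consonant), it takes -i, giving *tipleri*.
The plural form *tipleri*: last vowel = /i/, a high vowel → -iki → *tipleriiki*.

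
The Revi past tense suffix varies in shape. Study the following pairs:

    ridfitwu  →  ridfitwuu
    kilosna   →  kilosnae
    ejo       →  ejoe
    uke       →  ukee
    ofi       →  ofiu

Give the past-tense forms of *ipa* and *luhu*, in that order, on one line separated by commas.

ipae, luhuu

The pattern is height harmony: -u when the last vowel of the stem is a high vowel (*ridfitwu*, *ofi*); -e when the last vowel of the stem is a non-high vowel (*kilosna*, *ejo*, *uke*).
Since the last vowel of *ipa* is /a/ (a non-high vowel), it takes -e, giving *ipae*.
*luhu* — last vowel /u/ (a high vowel) → -u → *luhuu*.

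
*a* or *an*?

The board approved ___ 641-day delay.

The indefinite article is chosen by the initial *sound* of the following word, not its spelling.
The number *641* is spoken "six hundred …", beginning with /sɪks/ — a consonant sound.
So the article is *a*: The board approved a 641-day delay.

a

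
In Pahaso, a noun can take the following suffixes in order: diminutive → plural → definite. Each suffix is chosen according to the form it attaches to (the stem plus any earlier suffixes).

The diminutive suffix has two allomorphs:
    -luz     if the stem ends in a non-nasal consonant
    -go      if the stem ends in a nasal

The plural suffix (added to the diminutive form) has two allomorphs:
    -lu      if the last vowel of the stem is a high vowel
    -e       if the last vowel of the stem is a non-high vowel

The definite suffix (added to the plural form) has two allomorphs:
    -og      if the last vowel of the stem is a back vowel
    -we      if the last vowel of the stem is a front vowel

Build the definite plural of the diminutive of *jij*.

jijluzluog

*jij* — final consonant /j/ (non-nasal) → -luz → *jijluz*.
The diminutive form *jijluz* — last vowel /u/ (a high vowel) → -lu → *jijluzlu*.
The plural form *jijluzlu*: last vowel = /u/, a back vowel → -og → *jijluzluog*.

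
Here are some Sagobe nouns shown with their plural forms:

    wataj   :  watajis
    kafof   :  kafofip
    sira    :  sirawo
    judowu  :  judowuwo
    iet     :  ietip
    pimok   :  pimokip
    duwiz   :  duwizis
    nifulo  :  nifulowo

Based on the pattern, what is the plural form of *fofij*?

The suffix is conditioned by the final sound: -ip when the stem ends in a voiceless consonant (*kafof*, *iet*, *pimok*); -is when the stem ends in a voiced consonant (*wataj*, *duwiz*); -wo when the stem ends in a vowel (*sira*, *judowu*, *nifulo*).
*fofij*: final sound = /j/, a voiced consonant → -is → *fofijis*.

fofijis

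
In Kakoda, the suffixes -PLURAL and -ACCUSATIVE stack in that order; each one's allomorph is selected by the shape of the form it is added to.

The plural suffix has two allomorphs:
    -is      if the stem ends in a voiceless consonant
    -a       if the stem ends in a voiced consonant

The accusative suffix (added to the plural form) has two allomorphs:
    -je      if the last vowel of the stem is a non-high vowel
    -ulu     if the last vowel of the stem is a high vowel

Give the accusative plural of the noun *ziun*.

ziunaje

*ziun*: final consonant = /n/, voiced → -a → *ziuna*.
The plural form *ziuna* — last vowel /a/ (a non-high vowel) → -je → *ziunaje*.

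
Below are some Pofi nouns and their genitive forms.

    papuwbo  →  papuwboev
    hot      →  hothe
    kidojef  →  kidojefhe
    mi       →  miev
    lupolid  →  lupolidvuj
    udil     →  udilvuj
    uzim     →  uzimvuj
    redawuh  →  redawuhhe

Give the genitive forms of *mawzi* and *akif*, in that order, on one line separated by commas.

mawziev, akifhe

The pattern is voicing of the final sound: -he when the stem ends in a voiceless consonant (*hot*, *kidojef*, *redawuh*); -vuj when the stem ends in a voiced consonant (*lupolid*, *udil*, *uzim*); -ev when the stem ends in a vowel (*papuwbo*, *mi*).
The final sound of *mawzi* is /i/, which is a vowel, so the suffix is -ev, giving *mawziev*.
*akif* — final sound /f/ (a voiceless consonant) → -he → *akifhe*.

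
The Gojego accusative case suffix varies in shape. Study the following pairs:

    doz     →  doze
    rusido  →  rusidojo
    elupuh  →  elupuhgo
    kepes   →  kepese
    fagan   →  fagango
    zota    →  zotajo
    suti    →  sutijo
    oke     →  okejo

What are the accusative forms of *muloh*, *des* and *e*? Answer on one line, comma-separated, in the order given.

mulohgo, dese, ejo

The alternation tracks the final sound of the stem — -e when the stem ends in a sibilant (*doz*, *kepes*); -go when the stem ends in a non-sibilant consonant (*elupuh*, *fagan*); -jo when the stem ends in a vowel (*rusido*, *zota*, *suti*, *oke*).
The final sound of *muloh* is /h/, which is a non-sibilant consonant, so the suffix is -go, giving *mulohgo*.
The final sound of *des* is /s/, which is a sibilant, so the suffix is -e, giving *dese*.
*e*: final sound = /e/, a vowel → -jo → *ejo*.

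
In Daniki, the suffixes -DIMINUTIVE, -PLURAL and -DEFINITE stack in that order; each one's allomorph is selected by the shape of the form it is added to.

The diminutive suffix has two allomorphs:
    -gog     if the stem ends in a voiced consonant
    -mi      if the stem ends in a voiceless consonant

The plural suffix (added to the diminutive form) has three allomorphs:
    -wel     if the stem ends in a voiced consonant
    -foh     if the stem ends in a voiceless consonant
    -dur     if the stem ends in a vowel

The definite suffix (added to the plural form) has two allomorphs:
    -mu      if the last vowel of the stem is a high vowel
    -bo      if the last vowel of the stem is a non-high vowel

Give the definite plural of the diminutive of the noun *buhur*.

The final consonant of *buhur* is /r/, which is voiced, so the diminutive suffix is -gog, giving *buhurgog*.
Since the final sound of the diminutive form *buhurgog* is /g/ (a voiced consonant), it takes -wel, giving *buhurgogwel*.
The last vowel of the plural form *buhurgogwel* is /e/, which is a non-high vowel, so the definite suffix is -bo, giving *buhurgogwelbo*.

buhurgogwelbo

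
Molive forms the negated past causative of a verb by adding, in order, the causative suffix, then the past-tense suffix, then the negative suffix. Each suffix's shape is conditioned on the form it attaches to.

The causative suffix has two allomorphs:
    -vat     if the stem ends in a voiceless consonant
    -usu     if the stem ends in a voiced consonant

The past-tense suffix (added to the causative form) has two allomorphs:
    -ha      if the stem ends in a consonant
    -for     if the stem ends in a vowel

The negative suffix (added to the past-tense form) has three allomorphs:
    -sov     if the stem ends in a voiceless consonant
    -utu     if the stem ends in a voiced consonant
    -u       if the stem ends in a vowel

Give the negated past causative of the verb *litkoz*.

litkozusuforutu

The final consonant of *litkoz* is /z/, which is voiced, so the causative suffix is -usu, giving *litkozusu*.
The causative form *litkozusu*: final sound = /u/, a vowel → -for → *litkozusufor*.
The past-tense form *litkozusufor*: final sound = /r/, a voiced consonant → -utu → *litkozusuforutu*.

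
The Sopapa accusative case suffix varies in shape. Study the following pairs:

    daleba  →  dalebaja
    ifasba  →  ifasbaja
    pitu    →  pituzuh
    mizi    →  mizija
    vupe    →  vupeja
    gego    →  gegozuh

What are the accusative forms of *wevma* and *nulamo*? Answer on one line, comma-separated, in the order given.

The pattern is rounding harmony: -zuh when the last vowel of the stem is a rounded vowel (*pitu*, *gego*); -ja when the last vowel of the stem is an unrounded vowel (*daleba*, *ifasba*, *mizi*, *vupe*).
Since the last vowel of *wevma* is /a/ (an unrounded vowel), it takes -ja, giving *wevmaja*.
The last vowel of *nulamo* is /o/, which is a rounded vowel, so the suffix is -zuh, giving *nulamozuh*.

wevmaja, nulamozuh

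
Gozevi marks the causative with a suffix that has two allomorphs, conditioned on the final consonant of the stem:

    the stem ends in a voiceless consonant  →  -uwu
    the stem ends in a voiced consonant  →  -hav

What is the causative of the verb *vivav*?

*vivav*: final consonant = /v/, voiced → -hav → *vivavhav*.

vivavhav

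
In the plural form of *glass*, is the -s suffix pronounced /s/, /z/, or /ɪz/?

The stem *glass* ends in a sibilant (/s, z, ʃ, ʒ, tʃ, dʒ/).
The plural suffix surfaces as /ɪz/ after sibilants, /s/ after other voiceless consonants, and /z/ after other voiced sounds.
So the plural -s on *glass* is pronounced /ɪz/.

/ɪz/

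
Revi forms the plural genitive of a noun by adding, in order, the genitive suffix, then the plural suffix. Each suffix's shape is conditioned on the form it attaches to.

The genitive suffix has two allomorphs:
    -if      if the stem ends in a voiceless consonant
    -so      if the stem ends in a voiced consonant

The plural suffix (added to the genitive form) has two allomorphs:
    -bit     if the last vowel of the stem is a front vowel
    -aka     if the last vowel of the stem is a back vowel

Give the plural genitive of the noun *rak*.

rakifbit

*rak*: final consonant = /k/, voiceless → -if → *rakif*.
The genitive form *rakif* — last vowel /i/ (a front vowel) → -bit → *rakifbit*.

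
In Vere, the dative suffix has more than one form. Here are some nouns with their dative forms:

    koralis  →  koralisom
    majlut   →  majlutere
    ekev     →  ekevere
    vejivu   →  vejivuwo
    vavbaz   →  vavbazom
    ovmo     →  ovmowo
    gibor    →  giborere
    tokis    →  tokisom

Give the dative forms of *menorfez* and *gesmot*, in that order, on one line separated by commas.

Looking at the final sound of each stem: -om when the stem ends in a sibilant (*koralis*, *vavbaz*, *tokis*); -ere when the stem ends in a non-sibilant consonant (*majlut*, *ekev*, *gibor*); -wo when the stem ends in a vowel (*vejivu*, *ovmo*).
Since the final sound of *menorfez* is /z/ (a sibilant), it takes -om, giving *menorfezom*.
*gesmot*: final sound = /t/, a non-sibilant consonant → -ere → *gesmotere*.

menorfezom, gesmotere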